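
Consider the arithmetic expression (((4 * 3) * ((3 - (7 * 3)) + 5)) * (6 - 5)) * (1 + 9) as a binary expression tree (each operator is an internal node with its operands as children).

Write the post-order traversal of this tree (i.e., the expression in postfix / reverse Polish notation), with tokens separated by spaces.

4 3 * 3 7 3 * - 5 + * 6 5 - * 1 9 + *

Post-order on an expression tree gives postfix notation: for each operator, emit left operand, right operand, then the operator.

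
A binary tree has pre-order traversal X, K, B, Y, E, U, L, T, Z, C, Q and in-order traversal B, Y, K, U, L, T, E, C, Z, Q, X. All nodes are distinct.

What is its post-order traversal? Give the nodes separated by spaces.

Y B T L U C Q Z E K X

The first element of pre-order is the root; it splits in-order into left and right subtrees.
Root X: left subtree has 10 nodes {B, Y, K, U, L, T, E, C, Z, Q}, right has 0 { }.
  Root K: left subtree has 2 nodes {B, Y}, right has 7 {U, L, T, E, C, Z, Q}.
    Root B: left subtree has 0 nodes { }, right has 1 {Y}.
    Root E: left subtree has 3 nodes {U, L, T}, right has 3 {C, Z, Q}.
      Root U: left subtree has 0 nodes { }, right has 2 {L, T}.
        Root L: left subtree has 0 nodes { }, right has 1 {T}.
      Root Z: left subtree has 1 node {C}, right has 1 {Q}.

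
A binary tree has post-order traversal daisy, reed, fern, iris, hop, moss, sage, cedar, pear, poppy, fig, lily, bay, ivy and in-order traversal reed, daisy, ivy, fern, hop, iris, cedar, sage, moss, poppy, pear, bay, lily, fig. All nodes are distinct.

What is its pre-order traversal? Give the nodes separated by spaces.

The last element of post-order is the root; it splits in-order into left and right subtrees.
Root ivy: left subtree has 2 nodes {reed, daisy}, right has 11 {fern, hop, iris, cedar, sage, moss, poppy, pear, bay, lily, fig}.
  Root reed: left subtree has 0 nodes { }, right has 1 {daisy}.
  Root bay: left subtree has 8 nodes {fern, hop, iris, cedar, sage, moss, poppy, pear}, right has 2 {lily, fig}.
    Root poppy: left subtree has 6 nodes {fern, hop, iris, cedar, sage, moss}, right has 1 {pear}.
      Root cedar: left subtree has 3 nodes {fern, hop, iris}, right has 2 {sage, moss}.
        Root hop: left subtree has 1 node {fern}, right has 1 {iris}.
        Root sage: left subtree has 0 nodes { }, right has 1 {moss}.
    Root lily: left subtree has 0 nodes { }, right has 1 {fig}.

ivy reed daisy bay poppy cedar hop fern iris sage moss pear lily fig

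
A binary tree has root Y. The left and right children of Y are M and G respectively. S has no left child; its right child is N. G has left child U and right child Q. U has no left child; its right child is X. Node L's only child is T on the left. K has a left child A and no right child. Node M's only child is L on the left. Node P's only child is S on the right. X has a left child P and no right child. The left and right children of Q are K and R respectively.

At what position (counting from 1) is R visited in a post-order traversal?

11

Post-order visits the left subtree, then the right subtree, then the node.
At Y: go left to M.
  At M: go left to L.
    At L: go left to T.
      T is a leaf — visit T.
    At L: no right child.
    Visit L.
  At M: no right child.
  Visit M.
At Y: go right to G.
  At G: go left to U.
    At U: no left child.
    At U: go right to X.
      At X: go left to P.
        At P: no left child.
        At P: go right to S.
          At S: no left child.
          At S: go right to N.
            N is a leaf — visit N.
          Visit S.
        Visit P.
      At X: no right child.
      Visit X.
    Visit U.
  At G: go right to Q.
    At Q: go left to K.
      At K: go left to A.
        A is a leaf — visit A.
      At K: no right child.
      Visit K.
    At Q: go right to R.
      R is a leaf — visit R.
    Visit Q.
  Visit G.
Visit Y.
Full post-order sequence: T, L, M, N, S, P, X, U, A, K, R, Q, G, Y.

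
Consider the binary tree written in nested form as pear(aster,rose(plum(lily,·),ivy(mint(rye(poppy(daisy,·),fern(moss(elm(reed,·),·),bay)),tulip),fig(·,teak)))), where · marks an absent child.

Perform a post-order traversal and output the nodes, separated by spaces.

aster lily plum daisy poppy reed elm moss bay fern rye tulip mint teak fig ivy rose pear

Post-order visits the left subtree, then the right subtree, then the node.
At pear: go left to aster.
  aster is a leaf — visit aster.
At pear: go right to rose.
  At rose: go left to plum.
    At plum: go left to lily.
      lily is a leaf — visit lily.
    At plum: no right child.
    Visit plum.
  At rose: go right to ivy.
    At ivy: go left to mint.
      At mint: go left to rye.
        At rye: go left to poppy.
          At poppy: go left to daisy.
            daisy is a leaf — visit daisy.
          At poppy: no right child.
          Visit poppy.
        At rye: go right to fern.
          At fern: go left to moss.
            At moss: go left to elm.
              At elm: go left to reed.
                reed is a leaf — visit reed.
              At elm: no right child.
              Visit elm.
            At moss: no right child.
            Visit moss.
          At fern: go right to bay.
            bay is a leaf — visit bay.
          Visit fern.
        Visit rye.
      At mint: go right to tulip.
        tulip is a leaf — visit tulip.
      Visit mint.
    At ivy: go right to fig.
      At fig: no left child.
      At fig: go right to teak.
        teak is a leaf — visit teak.
      Visit fig.
    Visit ivy.
  Visit rose.
Visit pear.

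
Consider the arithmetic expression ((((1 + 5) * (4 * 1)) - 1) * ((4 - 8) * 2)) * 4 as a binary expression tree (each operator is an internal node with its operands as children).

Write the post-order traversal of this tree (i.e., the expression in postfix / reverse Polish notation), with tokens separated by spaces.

1 5 + 4 1 * * 1 - 4 8 - 2 * * 4 *

Post-order on an expression tree gives postfix notation: for each operator, emit left operand, right operand, then the operator.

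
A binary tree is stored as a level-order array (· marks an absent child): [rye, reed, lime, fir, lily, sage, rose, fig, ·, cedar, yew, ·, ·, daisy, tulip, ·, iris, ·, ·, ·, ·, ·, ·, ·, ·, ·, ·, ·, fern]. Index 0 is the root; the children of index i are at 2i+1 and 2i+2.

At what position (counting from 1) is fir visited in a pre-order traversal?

3

Pre-order visits the node, then its left subtree, then its right subtree.
Visit rye.
At rye: go left to reed.
  Visit reed.
  At reed: go left to fir.
    Visit fir.
    At fir: go left to fig.
      Visit fig.
      At fig: no left child.
      At fig: go right to iris.
        iris is a leaf — visit iris.
    At fir: no right child.
  At reed: go right to lily.
    Visit lily.
    At lily: go left to cedar.
      cedar is a leaf — visit cedar.
    At lily: go right to yew.
      yew is a leaf — visit yew.
At rye: go right to lime.
  Visit lime.
  At lime: go left to sage.
    sage is a leaf — visit sage.
  At lime: go right to rose.
    Visit rose.
    At rose: go left to daisy.
      Visit daisy.
      At daisy: no left child.
      At daisy: go right to fern.
        fern is a leaf — visit fern.
    At rose: go right to tulip.
      tulip is a leaf — visit tulip.
Full pre-order sequence: rye, reed, fir, fig, iris, lily, cedar, yew, lime, sage, rose, daisy, fern, tulip.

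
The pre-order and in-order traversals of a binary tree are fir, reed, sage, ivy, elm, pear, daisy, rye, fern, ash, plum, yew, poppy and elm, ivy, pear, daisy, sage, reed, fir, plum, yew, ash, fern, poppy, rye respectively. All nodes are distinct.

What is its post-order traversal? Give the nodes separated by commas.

elm, daisy, pear, ivy, sage, reed, yew, plum, ash, poppy, fern, rye, fir

The first element of pre-order is the root; it splits in-order into left and right subtrees.
Root fir: left subtree has 6 nodes {elm, ivy, pear, daisy, sage, reed}, right has 6 {plum, yew, ash, fern, poppy, rye}.
  Root reed: left subtree has 5 nodes {elm, ivy, pear, daisy, sage}, right has 0 { }.
    Root sage: left subtree has 4 nodes {elm, ivy, pear, daisy}, right has 0 { }.
      Root ivy: left subtree has 1 node {elm}, right has 2 {pear, daisy}.
        Root pear: left subtree has 0 nodes { }, right has 1 {daisy}.
  Root rye: left subtree has 5 nodes {plum, yew, ash, fern, poppy}, right has 0 { }.
    Root fern: left subtree has 3 nodes {plum, yew, ash}, right has 1 {poppy}.
      Root ash: left subtree has 2 nodes {plum, yew}, right has 0 { }.
        Root plum: left subtree has 0 nodes { }, right has 1 {yew}.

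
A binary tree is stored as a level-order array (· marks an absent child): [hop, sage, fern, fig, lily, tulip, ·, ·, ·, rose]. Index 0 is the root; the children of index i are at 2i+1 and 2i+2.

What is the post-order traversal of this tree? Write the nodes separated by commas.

fig, rose, lily, sage, tulip, fern, hop

Post-order visits the left subtree, then the right subtree, then the node.
At hop: go left to sage.
  At sage: go left to fig.
    fig is a leaf — visit fig.
  At sage: go right to lily.
    At lily: go left to rose.
      rose is a leaf — visit rose.
    At lily: no right child.
    Visit lily.
  Visit sage.
At hop: go right to fern.
  At fern: go left to tulip.
    tulip is a leaf — visit tulip.
  At fern: no right child.
  Visit fern.
Visit hop.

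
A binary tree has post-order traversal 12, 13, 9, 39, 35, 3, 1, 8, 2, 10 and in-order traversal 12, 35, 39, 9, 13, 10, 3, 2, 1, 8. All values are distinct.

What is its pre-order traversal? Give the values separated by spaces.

10 35 12 39 9 13 2 3 8 1

The last element of post-order is the root; it splits in-order into left and right subtrees.
Root 10: left subtree has 5 nodes {12, 35, 39, 9, 13}, right has 4 {3, 2, 1, 8}.
  Root 35: left subtree has 1 node {12}, right has 3 {39, 9, 13}.
    Root 39: left subtree has 0 nodes { }, right has 2 {9, 13}.
      Root 9: left subtree has 0 nodes { }, right has 1 {13}.
  Root 2: left subtree has 1 node {3}, right has 2 {1, 8}.
    Root 8: left subtree has 1 node {1}, right has 0 { }.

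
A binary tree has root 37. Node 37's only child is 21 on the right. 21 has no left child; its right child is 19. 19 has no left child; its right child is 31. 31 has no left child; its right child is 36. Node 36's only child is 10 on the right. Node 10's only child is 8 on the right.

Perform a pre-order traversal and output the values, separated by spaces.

Pre-order visits the node, then its left subtree, then its right subtree.
Visit 37.
At 37: no left child.
At 37: go right to 21.
  Visit 21.
  At 21: no left child.
  At 21: go right to 19.
    Visit 19.
    At 19: no left child.
    At 19: go right to 31.
      Visit 31.
      At 31: no left child.
      At 31: go right to 36.
        Visit 36.
        At 36: no left child.
        At 36: go right to 10.
          Visit 10.
          At 10: no left child.
          At 10: go right to 8.
            8 is a leaf — visit 8.

37 21 19 31 36 10 8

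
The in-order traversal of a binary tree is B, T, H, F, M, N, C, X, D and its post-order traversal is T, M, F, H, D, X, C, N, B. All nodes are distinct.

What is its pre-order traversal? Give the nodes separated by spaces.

The last element of post-order is the root; it splits in-order into left and right subtrees.
Root B: left subtree has 0 nodes { }, right has 8 {T, H, F, M, N, C, X, D}.
  Root N: left subtree has 4 nodes {T, H, F, M}, right has 3 {C, X, D}.
    Root H: left subtree has 1 node {T}, right has 2 {F, M}.
      Root F: left subtree has 0 nodes { }, right has 1 {M}.
    Root C: left subtree has 0 nodes { }, right has 2 {X, D}.
      Root X: left subtree has 0 nodes { }, right has 1 {D}.

B N H T F M C X D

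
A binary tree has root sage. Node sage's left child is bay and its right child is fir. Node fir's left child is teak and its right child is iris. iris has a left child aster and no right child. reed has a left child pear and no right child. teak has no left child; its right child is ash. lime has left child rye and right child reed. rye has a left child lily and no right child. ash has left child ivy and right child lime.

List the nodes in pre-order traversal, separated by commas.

Pre-order visits the node, then its left subtree, then its right subtree.
Visit sage.
At sage: go left to bay.
  bay is a leaf — visit bay.
At sage: go right to fir.
  Visit fir.
  At fir: go left to teak.
    Visit teak.
    At teak: no left child.
    At teak: go right to ash.
      Visit ash.
      At ash: go left to ivy.
        ivy is a leaf — visit ivy.
      At ash: go right to lime.
        Visit lime.
        At lime: go left to rye.
          Visit rye.
          At rye: go left to lily.
            lily is a leaf — visit lily.
          At rye: no right child.
        At lime: go right to reed.
          Visit reed.
          At reed: go left to pear.
            pear is a leaf — visit pear.
          At reed: no right child.
  At fir: go right to iris.
    Visit iris.
    At iris: go left to aster.
      aster is a leaf — visit aster.
    At iris: no right child.

sage, bay, fir, teak, ash, ivy, lime, rye, lily, reed, pear, iris, aster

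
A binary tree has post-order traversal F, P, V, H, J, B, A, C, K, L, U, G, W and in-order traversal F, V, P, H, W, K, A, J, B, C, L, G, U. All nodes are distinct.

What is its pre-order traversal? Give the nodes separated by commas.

W, H, V, F, P, G, L, K, C, A, B, J, U

The last element of post-order is the root; it splits in-order into left and right subtrees.
Root W: left subtree has 4 nodes {F, V, P, H}, right has 8 {K, A, J, B, C, L, G, U}.
  Root H: left subtree has 3 nodes {F, V, P}, right has 0 { }.
    Root V: left subtree has 1 node {F}, right has 1 {P}.
  Root G: left subtree has 6 nodes {K, A, J, B, C, L}, right has 1 {U}.
    Root L: left subtree has 5 nodes {K, A, J, B, C}, right has 0 { }.
      Root K: left subtree has 0 nodes { }, right has 4 {A, J, B, C}.
        Root C: left subtree has 3 nodes {A, J, B}, right has 0 { }.
          Root A: left subtree has 0 nodes { }, right has 2 {J, B}.
            Root B: left subtree has 1 node {J}, right has 0 { }.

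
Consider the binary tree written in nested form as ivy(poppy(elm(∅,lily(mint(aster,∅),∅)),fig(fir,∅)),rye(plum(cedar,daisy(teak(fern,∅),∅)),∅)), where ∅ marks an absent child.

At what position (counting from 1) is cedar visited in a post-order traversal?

Post-order visits the left subtree, then the right subtree, then the node.
At ivy: go left to poppy.
  At poppy: go left to elm.
    At elm: no left child.
    At elm: go right to lily.
      At lily: go left to mint.
        At mint: go left to aster.
          aster is a leaf — visit aster.
        At mint: no right child.
        Visit mint.
      At lily: no right child.
      Visit lily.
    Visit elm.
  At poppy: go right to fig.
    At fig: go left to fir.
      fir is a leaf — visit fir.
    At fig: no right child.
    Visit fig.
  Visit poppy.
At ivy: go right to rye.
  At rye: go left to plum.
    At plum: go left to cedar.
      cedar is a leaf — visit cedar.
    At plum: go right to daisy.
      At daisy: go left to teak.
        At teak: go left to fern.
          fern is a leaf — visit fern.
        At teak: no right child.
        Visit teak.
      At daisy: no right child.
      Visit daisy.
    Visit plum.
  At rye: no right child.
  Visit rye.
Visit ivy.
Full post-order sequence: aster, mint, lily, elm, fir, fig, poppy, cedar, fern, teak, daisy, plum, rye, ivy.

8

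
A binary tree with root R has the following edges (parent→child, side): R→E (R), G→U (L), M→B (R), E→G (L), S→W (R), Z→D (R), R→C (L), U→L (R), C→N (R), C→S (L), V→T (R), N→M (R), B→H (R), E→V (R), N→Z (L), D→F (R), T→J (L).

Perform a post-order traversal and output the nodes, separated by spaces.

Post-order visits the left subtree, then the right subtree, then the node.
At R: go left to C.
  At C: go left to S.
    At S: no left child.
    At S: go right to W.
      W is a leaf — visit W.
    Visit S.
  At C: go right to N.
    At N: go left to Z.
      At Z: no left child.
      At Z: go right to D.
        At D: no left child.
        At D: go right to F.
          F is a leaf — visit F.
        Visit D.
      Visit Z.
    At N: go right to M.
      At M: no left child.
      At M: go right to B.
        At B: no left child.
        At B: go right to H.
          H is a leaf — visit H.
        Visit B.
      Visit M.
    Visit N.
  Visit C.
At R: go right to E.
  At E: go left to G.
    At G: go left to U.
      At U: no left child.
      At U: go right to L.
        L is a leaf — visit L.
      Visit U.
    At G: no right child.
    Visit G.
  At E: go right to V.
    At V: no left child.
    At V: go right to T.
      At T: go left to J.
        J is a leaf — visit J.
      At T: no right child.
      Visit T.
    Visit V.
  Visit E.
Visit R.

W S F D Z H B M N C L U G J T V E R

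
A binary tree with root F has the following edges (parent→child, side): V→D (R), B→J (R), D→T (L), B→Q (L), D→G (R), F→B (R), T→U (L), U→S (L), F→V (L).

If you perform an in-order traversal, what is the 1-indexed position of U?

In-order visits the left subtree, then the node, then the right subtree.
At F: go left to V.
  At V: no left child.
  Visit V.
  At V: go right to D.
    At D: go left to T.
      At T: go left to U.
        At U: go left to S.
          S is a leaf — visit S.
        Visit U.
        At U: no right child.
      Visit T.
      At T: no right child.
    Visit D.
    At D: go right to G.
      G is a leaf — visit G.
Visit F.
At F: go right to B.
  At B: go left to Q.
    Q is a leaf — visit Q.
  Visit B.
  At B: go right to J.
    J is a leaf — visit J.
Full in-order sequence: V, S, U, T, D, G, F, Q, B, J.

3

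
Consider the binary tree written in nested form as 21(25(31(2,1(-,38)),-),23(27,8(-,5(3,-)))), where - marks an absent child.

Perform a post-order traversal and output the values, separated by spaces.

Post-order visits the left subtree, then the right subtree, then the node.
At 21: go left to 25.
  At 25: go left to 31.
    At 31: go left to 2.
      2 is a leaf — visit 2.
    At 31: go right to 1.
      At 1: no left child.
      At 1: go right to 38.
        38 is a leaf — visit 38.
      Visit 1.
    Visit 31.
  At 25: no right child.
  Visit 25.
At 21: go right to 23.
  At 23: go left to 27.
    27 is a leaf — visit 27.
  At 23: go right to 8.
    At 8: no left child.
    At 8: go right to 5.
      At 5: go left to 3.
        3 is a leaf — visit 3.
      At 5: no right child.
      Visit 5.
    Visit 8.
  Visit 23.
Visit 21.

2 38 1 31 25 27 3 5 8 23 21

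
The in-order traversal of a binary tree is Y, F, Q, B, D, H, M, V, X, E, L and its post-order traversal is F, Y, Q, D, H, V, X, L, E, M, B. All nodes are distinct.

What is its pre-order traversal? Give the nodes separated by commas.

B, Q, Y, F, M, H, D, E, X, V, L

The last element of post-order is the root; it splits in-order into left and right subtrees.
Root B: left subtree has 3 nodes {Y, F, Q}, right has 7 {D, H, M, V, X, E, L}.
  Root Q: left subtree has 2 nodes {Y, F}, right has 0 { }.
    Root Y: left subtree has 0 nodes { }, right has 1 {F}.
  Root M: left subtree has 2 nodes {D, H}, right has 4 {V, X, E, L}.
    Root H: left subtree has 1 node {D}, right has 0 { }.
    Root E: left subtree has 2 nodes {V, X}, right has 1 {L}.
      Root X: left subtree has 1 node {V}, right has 0 { }.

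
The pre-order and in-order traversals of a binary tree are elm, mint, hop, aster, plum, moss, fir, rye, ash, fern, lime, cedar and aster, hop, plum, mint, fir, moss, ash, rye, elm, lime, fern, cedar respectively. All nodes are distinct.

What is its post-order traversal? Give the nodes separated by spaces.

aster plum hop fir ash rye moss mint lime cedar fern elm

The first element of pre-order is the root; it splits in-order into left and right subtrees.
Root elm: left subtree has 8 nodes {aster, hop, plum, mint, fir, moss, ash, rye}, right has 3 {lime, fern, cedar}.
  Root mint: left subtree has 3 nodes {aster, hop, plum}, right has 4 {fir, moss, ash, rye}.
    Root hop: left subtree has 1 node {aster}, right has 1 {plum}.
    Root moss: left subtree has 1 node {fir}, right has 2 {ash, rye}.
      Root rye: left subtree has 1 node {ash}, right has 0 { }.
  Root fern: left subtree has 1 node {lime}, right has 1 {cedar}.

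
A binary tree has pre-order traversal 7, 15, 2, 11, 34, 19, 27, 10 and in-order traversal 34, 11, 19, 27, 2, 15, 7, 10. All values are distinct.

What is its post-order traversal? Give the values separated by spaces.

34 27 19 11 2 15 10 7

The first element of pre-order is the root; it splits in-order into left and right subtrees.
Root 7: left subtree has 6 nodes {34, 11, 19, 27, 2, 15}, right has 1 {10}.
  Root 15: left subtree has 5 nodes {34, 11, 19, 27, 2}, right has 0 { }.
    Root 2: left subtree has 4 nodes {34, 11, 19, 27}, right has 0 { }.
      Root 11: left subtree has 1 node {34}, right has 2 {19, 27}.
        Root 19: left subtree has 0 nodes { }, right has 1 {27}.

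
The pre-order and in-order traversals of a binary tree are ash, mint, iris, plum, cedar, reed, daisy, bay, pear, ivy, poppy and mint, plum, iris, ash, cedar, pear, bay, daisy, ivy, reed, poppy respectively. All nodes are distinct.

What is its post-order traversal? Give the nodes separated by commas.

The first element of pre-order is the root; it splits in-order into left and right subtrees.
Root ash: left subtree has 3 nodes {mint, plum, iris}, right has 7 {cedar, pear, bay, daisy, ivy, reed, poppy}.
  Root mint: left subtree has 0 nodes { }, right has 2 {plum, iris}.
    Root iris: left subtree has 1 node {plum}, right has 0 { }.
  Root cedar: left subtree has 0 nodes { }, right has 6 {pear, bay, daisy, ivy, reed, poppy}.
    Root reed: left subtree has 4 nodes {pear, bay, daisy, ivy}, right has 1 {poppy}.
      Root daisy: left subtree has 2 nodes {pear, bay}, right has 1 {ivy}.
        Root bay: left subtree has 1 node {pear}, right has 0 { }.

plum, iris, mint, pear, bay, ivy, daisy, poppy, reed, cedar, ash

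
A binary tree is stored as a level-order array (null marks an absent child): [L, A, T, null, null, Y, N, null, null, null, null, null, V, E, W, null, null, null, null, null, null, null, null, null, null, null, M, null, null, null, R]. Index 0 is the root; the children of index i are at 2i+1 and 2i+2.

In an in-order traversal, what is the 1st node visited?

A

In-order visits the left subtree, then the node, then the right subtree.
At L: go left to A.
  A is a leaf — visit A.
Visit L.
At L: go right to T.
  At T: go left to Y.
    At Y: no left child.
    Visit Y.
    At Y: go right to V.
      At V: no left child.
      Visit V.
      At V: go right to M.
        M is a leaf — visit M.
  Visit T.
  At T: go right to N.
    At N: go left to E.
      E is a leaf — visit E.
    Visit N.
    At N: go right to W.
      At W: no left child.
      Visit W.
      At W: go right to R.
        R is a leaf — visit R.
Full in-order sequence: A, L, Y, V, M, T, E, N, W, R.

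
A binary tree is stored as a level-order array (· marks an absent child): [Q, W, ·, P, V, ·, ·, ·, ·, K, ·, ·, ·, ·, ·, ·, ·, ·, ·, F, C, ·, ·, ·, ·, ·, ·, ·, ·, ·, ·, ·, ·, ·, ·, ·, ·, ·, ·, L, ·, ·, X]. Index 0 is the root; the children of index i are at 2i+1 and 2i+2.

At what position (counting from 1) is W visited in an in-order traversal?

In-order visits the left subtree, then the node, then the right subtree.
At Q: go left to W.
  At W: go left to P.
    P is a leaf — visit P.
  Visit W.
  At W: go right to V.
    At V: go left to K.
      At K: go left to F.
        At F: go left to L.
          L is a leaf — visit L.
        Visit F.
        At F: no right child.
      Visit K.
      At K: go right to C.
        At C: no left child.
        Visit C.
        At C: go right to X.
          X is a leaf — visit X.
    Visit V.
    At V: no right child.
Visit Q.
At Q: no right child.
Full in-order sequence: P, W, L, F, K, C, X, V, Q.

2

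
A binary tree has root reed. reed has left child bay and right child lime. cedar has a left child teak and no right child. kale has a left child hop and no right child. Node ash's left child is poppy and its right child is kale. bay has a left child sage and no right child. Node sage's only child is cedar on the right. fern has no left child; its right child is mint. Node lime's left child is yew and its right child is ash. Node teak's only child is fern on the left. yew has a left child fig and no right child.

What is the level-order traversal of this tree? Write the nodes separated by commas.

Level-order visits nodes level by level from the root, left to right within each level.
Level 0: reed
Level 1: bay, lime
Level 2: sage, yew, ash
Level 3: cedar, fig, poppy, kale
Level 4: teak, hop
Level 5: fern
Level 6: mint

reed, bay, lime, sage, yew, ash, cedar, fig, poppy, kale, teak, hop, fern, mint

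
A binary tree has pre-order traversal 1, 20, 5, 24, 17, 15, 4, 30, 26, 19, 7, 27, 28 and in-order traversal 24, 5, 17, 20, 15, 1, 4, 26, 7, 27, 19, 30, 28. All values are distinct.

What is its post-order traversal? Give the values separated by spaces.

24 17 5 15 20 27 7 19 26 28 30 4 1

The first element of pre-order is the root; it splits in-order into left and right subtrees.
Root 1: left subtree has 5 nodes {24, 5, 17, 20, 15}, right has 7 {4, 26, 7, 27, 19, 30, 28}.
  Root 20: left subtree has 3 nodes {24, 5, 17}, right has 1 {15}.
    Root 5: left subtree has 1 node {24}, right has 1 {17}.
  Root 4: left subtree has 0 nodes { }, right has 6 {26, 7, 27, 19, 30, 28}.
    Root 30: left subtree has 4 nodes {26, 7, 27, 19}, right has 1 {28}.
      Root 26: left subtree has 0 nodes { }, right has 3 {7, 27, 19}.
        Root 19: left subtree has 2 nodes {7, 27}, right has 0 { }.
          Root 7: left subtree has 0 nodes { }, right has 1 {27}.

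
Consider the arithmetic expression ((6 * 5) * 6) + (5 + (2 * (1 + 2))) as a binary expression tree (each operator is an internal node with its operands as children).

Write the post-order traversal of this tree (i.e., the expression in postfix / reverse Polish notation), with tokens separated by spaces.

Post-order on an expression tree gives postfix notation: for each operator, emit left operand, right operand, then the operator.

6 5 * 6 * 5 2 1 2 + * + +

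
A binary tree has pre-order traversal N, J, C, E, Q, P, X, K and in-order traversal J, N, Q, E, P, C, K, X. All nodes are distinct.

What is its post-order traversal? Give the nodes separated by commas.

J, Q, P, E, K, X, C, N

The first element of pre-order is the root; it splits in-order into left and right subtrees.
Root N: left subtree has 1 node {J}, right has 6 {Q, E, P, C, K, X}.
  Root C: left subtree has 3 nodes {Q, E, P}, right has 2 {K, X}.
    Root E: left subtree has 1 node {Q}, right has 1 {P}.
    Root X: left subtree has 1 node {K}, right has 0 { }.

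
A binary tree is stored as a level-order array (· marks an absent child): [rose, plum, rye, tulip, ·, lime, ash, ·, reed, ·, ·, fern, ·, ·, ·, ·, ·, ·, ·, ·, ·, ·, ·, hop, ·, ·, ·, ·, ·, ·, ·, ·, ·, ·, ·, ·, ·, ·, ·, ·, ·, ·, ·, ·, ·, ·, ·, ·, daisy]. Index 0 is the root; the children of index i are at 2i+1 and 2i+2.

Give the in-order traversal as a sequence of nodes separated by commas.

In-order visits the left subtree, then the node, then the right subtree.
At rose: go left to plum.
  At plum: go left to tulip.
    At tulip: no left child.
    Visit tulip.
    At tulip: go right to reed.
      reed is a leaf — visit reed.
  Visit plum.
  At plum: no right child.
Visit rose.
At rose: go right to rye.
  At rye: go left to lime.
    At lime: go left to fern.
      At fern: go left to hop.
        At hop: no left child.
        Visit hop.
        At hop: go right to daisy.
          daisy is a leaf — visit daisy.
      Visit fern.
      At fern: no right child.
    Visit lime.
    At lime: no right child.
  Visit rye.
  At rye: go right to ash.
    ash is a leaf — visit ash.

tulip, reed, plum, rose, hop, daisy, fern, lime, rye, ash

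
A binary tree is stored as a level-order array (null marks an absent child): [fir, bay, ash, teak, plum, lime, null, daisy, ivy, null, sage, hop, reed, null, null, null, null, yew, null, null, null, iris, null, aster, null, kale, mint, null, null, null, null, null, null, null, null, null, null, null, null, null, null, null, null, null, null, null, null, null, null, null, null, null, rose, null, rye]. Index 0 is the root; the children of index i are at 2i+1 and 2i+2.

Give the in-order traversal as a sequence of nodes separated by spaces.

In-order visits the left subtree, then the node, then the right subtree.
At fir: go left to bay.
  At bay: go left to teak.
    At teak: go left to daisy.
      daisy is a leaf — visit daisy.
    Visit teak.
    At teak: go right to ivy.
      At ivy: go left to yew.
        yew is a leaf — visit yew.
      Visit ivy.
      At ivy: no right child.
  Visit bay.
  At bay: go right to plum.
    At plum: no left child.
    Visit plum.
    At plum: go right to sage.
      At sage: go left to iris.
        iris is a leaf — visit iris.
      Visit sage.
      At sage: no right child.
Visit fir.
At fir: go right to ash.
  At ash: go left to lime.
    At lime: go left to hop.
      At hop: go left to aster.
        aster is a leaf — visit aster.
      Visit hop.
      At hop: no right child.
    Visit lime.
    At lime: go right to reed.
      At reed: go left to kale.
        At kale: no left child.
        Visit kale.
        At kale: go right to rose.
          rose is a leaf — visit rose.
      Visit reed.
      At reed: go right to mint.
        At mint: no left child.
        Visit mint.
        At mint: go right to rye.
          rye is a leaf — visit rye.
  Visit ash.
  At ash: no right child.

daisy teak yew ivy bay plum iris sage fir aster hop lime kale rose reed mint rye ash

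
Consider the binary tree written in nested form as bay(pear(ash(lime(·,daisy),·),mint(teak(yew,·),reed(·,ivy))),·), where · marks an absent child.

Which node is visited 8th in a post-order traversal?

mint

Post-order visits the left subtree, then the right subtree, then the node.
At bay: go left to pear.
  At pear: go left to ash.
    At ash: go left to lime.
      At lime: no left child.
      At lime: go right to daisy.
        daisy is a leaf — visit daisy.
      Visit lime.
    At ash: no right child.
    Visit ash.
  At pear: go right to mint.
    At mint: go left to teak.
      At teak: go left to yew.
        yew is a leaf — visit yew.
      At teak: no right child.
      Visit teak.
    At mint: go right to reed.
      At reed: no left child.
      At reed: go right to ivy.
        ivy is a leaf — visit ivy.
      Visit reed.
    Visit mint.
  Visit pear.
At bay: no right child.
Visit bay.
Full post-order sequence: daisy, lime, ash, yew, teak, ivy, reed, mint, pear, bay.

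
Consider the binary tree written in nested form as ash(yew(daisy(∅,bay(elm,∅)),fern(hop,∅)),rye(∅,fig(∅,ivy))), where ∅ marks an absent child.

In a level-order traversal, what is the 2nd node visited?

Level-order visits nodes level by level from the root, left to right within each level.
Level 0: ash
Level 1: yew, rye
Level 2: daisy, fern, fig
Level 3: bay, hop, ivy
Level 4: elm
Full level-order sequence: ash, yew, rye, daisy, fern, fig, bay, hop, ivy, elm.

yew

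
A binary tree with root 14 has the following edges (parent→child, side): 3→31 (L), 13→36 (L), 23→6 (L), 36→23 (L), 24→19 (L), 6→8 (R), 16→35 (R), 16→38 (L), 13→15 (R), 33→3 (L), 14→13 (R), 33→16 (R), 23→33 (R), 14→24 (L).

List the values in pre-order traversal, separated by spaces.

Pre-order visits the node, then its left subtree, then its right subtree.
Visit 14.
At 14: go left to 24.
  Visit 24.
  At 24: go left to 19.
    19 is a leaf — visit 19.
  At 24: no right child.
At 14: go right to 13.
  Visit 13.
  At 13: go left to 36.
    Visit 36.
    At 36: go left to 23.
      Visit 23.
      At 23: go left to 6.
        Visit 6.
        At 6: no left child.
        At 6: go right to 8.
          8 is a leaf — visit 8.
      At 23: go right to 33.
        Visit 33.
        At 33: go left to 3.
          Visit 3.
          At 3: go left to 31.
            31 is a leaf — visit 31.
          At 3: no right child.
        At 33: go right to 16.
          Visit 16.
          At 16: go left to 38.
            38 is a leaf — visit 38.
          At 16: go right to 35.
            35 is a leaf — visit 35.
    At 36: no right child.
  At 13: go right to 15.
    15 is a leaf — visit 15.

14 24 19 13 36 23 6 8 33 3 31 16 38 35 15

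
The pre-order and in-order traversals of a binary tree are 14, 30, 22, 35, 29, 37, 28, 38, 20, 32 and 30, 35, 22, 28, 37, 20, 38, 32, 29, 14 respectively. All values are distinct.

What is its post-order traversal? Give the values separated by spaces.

35 28 20 32 38 37 29 22 30 14

The first element of pre-order is the root; it splits in-order into left and right subtrees.
Root 14: left subtree has 9 nodes {30, 35, 22, 28, 37, 20, 38, 32, 29}, right has 0 { }.
  Root 30: left subtree has 0 nodes { }, right has 8 {35, 22, 28, 37, 20, 38, 32, 29}.
    Root 22: left subtree has 1 node {35}, right has 6 {28, 37, 20, 38, 32, 29}.
      Root 29: left subtree has 5 nodes {28, 37, 20, 38, 32}, right has 0 { }.
        Root 37: left subtree has 1 node {28}, right has 3 {20, 38, 32}.
          Root 38: left subtree has 1 node {20}, right has 1 {32}.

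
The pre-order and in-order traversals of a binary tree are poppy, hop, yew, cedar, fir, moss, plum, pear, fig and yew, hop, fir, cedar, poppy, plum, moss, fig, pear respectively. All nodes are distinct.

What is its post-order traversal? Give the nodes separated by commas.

yew, fir, cedar, hop, plum, fig, pear, moss, poppy

The first element of pre-order is the root; it splits in-order into left and right subtrees.
Root poppy: left subtree has 4 nodes {yew, hop, fir, cedar}, right has 4 {plum, moss, fig, pear}.
  Root hop: left subtree has 1 node {yew}, right has 2 {fir, cedar}.
    Root cedar: left subtree has 1 node {fir}, right has 0 { }.
  Root moss: left subtree has 1 node {plum}, right has 2 {fig, pear}.
    Root pear: left subtree has 1 node {fig}, right has 0 { }.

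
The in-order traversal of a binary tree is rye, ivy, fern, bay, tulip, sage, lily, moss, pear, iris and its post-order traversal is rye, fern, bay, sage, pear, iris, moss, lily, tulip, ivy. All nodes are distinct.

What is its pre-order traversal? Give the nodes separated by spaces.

ivy rye tulip bay fern lily sage moss iris pear

The last element of post-order is the root; it splits in-order into left and right subtrees.
Root ivy: left subtree has 1 node {rye}, right has 8 {fern, bay, tulip, sage, lily, moss, pear, iris}.
  Root tulip: left subtree has 2 nodes {fern, bay}, right has 5 {sage, lily, moss, pear, iris}.
    Root bay: left subtree has 1 node {fern}, right has 0 { }.
    Root lily: left subtree has 1 node {sage}, right has 3 {moss, pear, iris}.
      Root moss: left subtree has 0 nodes { }, right has 2 {pear, iris}.
        Root iris: left subtree has 1 node {pear}, right has 0 { }.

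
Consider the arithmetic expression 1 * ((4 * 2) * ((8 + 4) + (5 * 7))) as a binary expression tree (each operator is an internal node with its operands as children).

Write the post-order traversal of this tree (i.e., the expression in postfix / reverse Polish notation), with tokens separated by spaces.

1 4 2 * 8 4 + 5 7 * + * *

Post-order on an expression tree gives postfix notation: for each operator, emit left operand, right operand, then the operator.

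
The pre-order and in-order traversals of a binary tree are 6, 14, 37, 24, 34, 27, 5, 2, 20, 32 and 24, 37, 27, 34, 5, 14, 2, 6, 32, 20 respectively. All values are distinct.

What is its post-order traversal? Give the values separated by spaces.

24 27 5 34 37 2 14 32 20 6

The first element of pre-order is the root; it splits in-order into left and right subtrees.
Root 6: left subtree has 7 nodes {24, 37, 27, 34, 5, 14, 2}, right has 2 {32, 20}.
  Root 14: left subtree has 5 nodes {24, 37, 27, 34, 5}, right has 1 {2}.
    Root 37: left subtree has 1 node {24}, right has 3 {27, 34, 5}.
      Root 34: left subtree has 1 node {27}, right has 1 {5}.
  Root 20: left subtree has 1 node {32}, right has 0 { }.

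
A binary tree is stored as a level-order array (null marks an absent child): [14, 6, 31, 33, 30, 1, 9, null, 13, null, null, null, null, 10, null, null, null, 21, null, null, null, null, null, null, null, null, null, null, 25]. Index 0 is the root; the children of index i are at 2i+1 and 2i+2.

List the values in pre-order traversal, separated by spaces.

14 6 33 13 21 30 31 1 9 10 25

Pre-order visits the node, then its left subtree, then its right subtree.
Visit 14.
At 14: go left to 6.
  Visit 6.
  At 6: go left to 33.
    Visit 33.
    At 33: no left child.
    At 33: go right to 13.
      Visit 13.
      At 13: go left to 21.
        21 is a leaf — visit 21.
      At 13: no right child.
  At 6: go right to 30.
    30 is a leaf — visit 30.
At 14: go right to 31.
  Visit 31.
  At 31: go left to 1.
    1 is a leaf — visit 1.
  At 31: go right to 9.
    Visit 9.
    At 9: go left to 10.
      Visit 10.
      At 10: no left child.
      At 10: go right to 25.
        25 is a leaf — visit 25.
    At 9: no right child.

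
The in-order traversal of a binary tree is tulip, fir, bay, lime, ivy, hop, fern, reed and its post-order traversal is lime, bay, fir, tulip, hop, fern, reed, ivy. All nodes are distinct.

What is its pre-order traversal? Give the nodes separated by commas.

The last element of post-order is the root; it splits in-order into left and right subtrees.
Root ivy: left subtree has 4 nodes {tulip, fir, bay, lime}, right has 3 {hop, fern, reed}.
  Root tulip: left subtree has 0 nodes { }, right has 3 {fir, bay, lime}.
    Root fir: left subtree has 0 nodes { }, right has 2 {bay, lime}.
      Root bay: left subtree has 0 nodes { }, right has 1 {lime}.
  Root reed: left subtree has 2 nodes {hop, fern}, right has 0 { }.
    Root fern: left subtree has 1 node {hop}, right has 0 { }.

ivy, tulip, fir, bay, lime, reed, fern, hop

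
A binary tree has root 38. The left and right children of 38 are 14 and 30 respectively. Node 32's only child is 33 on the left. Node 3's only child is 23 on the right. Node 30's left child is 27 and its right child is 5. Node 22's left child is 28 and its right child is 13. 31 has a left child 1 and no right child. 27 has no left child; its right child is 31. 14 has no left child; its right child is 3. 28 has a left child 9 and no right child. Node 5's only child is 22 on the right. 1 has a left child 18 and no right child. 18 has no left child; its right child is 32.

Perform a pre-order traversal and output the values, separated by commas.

38, 14, 3, 23, 30, 27, 31, 1, 18, 32, 33, 5, 22, 28, 9, 13

Pre-order visits the node, then its left subtree, then its right subtree.
Visit 38.
At 38: go left to 14.
  Visit 14.
  At 14: no left child.
  At 14: go right to 3.
    Visit 3.
    At 3: no left child.
    At 3: go right to 23.
      23 is a leaf — visit 23.
At 38: go right to 30.
  Visit 30.
  At 30: go left to 27.
    Visit 27.
    At 27: no left child.
    At 27: go right to 31.
      Visit 31.
      At 31: go left to 1.
        Visit 1.
        At 1: go left to 18.
          Visit 18.
          At 18: no left child.
          At 18: go right to 32.
            Visit 32.
            At 32: go left to 33.
              33 is a leaf — visit 33.
            At 32: no right child.
        At 1: no right child.
      At 31: no right child.
  At 30: go right to 5.
    Visit 5.
    At 5: no left child.
    At 5: go right to 22.
      Visit 22.
      At 22: go left to 28.
        Visit 28.
        At 28: go left to 9.
          9 is a leaf — visit 9.
        At 28: no right child.
      At 22: go right to 13.
        13 is a leaf — visit 13.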